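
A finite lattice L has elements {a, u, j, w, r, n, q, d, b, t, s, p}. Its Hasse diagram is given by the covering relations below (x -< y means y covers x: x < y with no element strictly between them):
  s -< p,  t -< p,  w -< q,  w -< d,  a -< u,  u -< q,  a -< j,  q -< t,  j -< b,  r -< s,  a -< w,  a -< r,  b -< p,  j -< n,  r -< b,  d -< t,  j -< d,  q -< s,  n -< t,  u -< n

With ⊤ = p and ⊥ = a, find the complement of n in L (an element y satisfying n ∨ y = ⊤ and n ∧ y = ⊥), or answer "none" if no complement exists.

r

Need y with n ∨ y = p and n ∧ y = a.
Checking each element gives: r.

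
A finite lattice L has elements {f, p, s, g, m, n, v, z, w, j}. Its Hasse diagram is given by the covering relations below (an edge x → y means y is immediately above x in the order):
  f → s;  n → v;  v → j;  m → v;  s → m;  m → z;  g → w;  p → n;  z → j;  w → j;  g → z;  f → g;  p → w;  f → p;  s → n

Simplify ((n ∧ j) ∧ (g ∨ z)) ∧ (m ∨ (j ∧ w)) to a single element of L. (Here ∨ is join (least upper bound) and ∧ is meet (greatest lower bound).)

s

n ∧ j = n
g ∨ z = z
n ∧ z = s
j ∧ w = w
m ∨ w = j
s ∧ j = s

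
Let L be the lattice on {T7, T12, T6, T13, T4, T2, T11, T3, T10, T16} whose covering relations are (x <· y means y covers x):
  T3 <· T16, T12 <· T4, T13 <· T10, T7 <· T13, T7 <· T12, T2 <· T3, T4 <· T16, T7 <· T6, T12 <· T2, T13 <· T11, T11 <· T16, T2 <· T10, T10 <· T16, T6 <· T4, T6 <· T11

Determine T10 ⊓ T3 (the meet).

T2

Common lower bounds of {T10, T3}: T12, T2, T7.
The greatest among these is T2.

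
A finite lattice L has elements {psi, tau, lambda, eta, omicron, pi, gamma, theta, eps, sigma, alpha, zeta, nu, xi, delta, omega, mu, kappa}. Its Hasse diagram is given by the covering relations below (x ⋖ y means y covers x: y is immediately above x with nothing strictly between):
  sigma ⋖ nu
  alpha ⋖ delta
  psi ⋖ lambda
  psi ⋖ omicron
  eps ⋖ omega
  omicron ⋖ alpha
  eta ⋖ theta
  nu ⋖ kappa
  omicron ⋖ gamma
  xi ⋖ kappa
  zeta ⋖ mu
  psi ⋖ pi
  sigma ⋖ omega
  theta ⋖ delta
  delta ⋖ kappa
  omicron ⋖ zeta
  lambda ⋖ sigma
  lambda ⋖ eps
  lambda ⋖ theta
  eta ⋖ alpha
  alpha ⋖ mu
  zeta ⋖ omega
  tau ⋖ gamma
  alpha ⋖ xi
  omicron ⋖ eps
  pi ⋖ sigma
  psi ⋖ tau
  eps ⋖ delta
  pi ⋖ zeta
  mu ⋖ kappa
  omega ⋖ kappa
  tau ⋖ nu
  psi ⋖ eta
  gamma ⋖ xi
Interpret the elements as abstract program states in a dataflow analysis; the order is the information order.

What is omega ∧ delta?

Common lower bounds of {omega, delta}: eps, lambda, omicron, psi.
The greatest among these is eps.

eps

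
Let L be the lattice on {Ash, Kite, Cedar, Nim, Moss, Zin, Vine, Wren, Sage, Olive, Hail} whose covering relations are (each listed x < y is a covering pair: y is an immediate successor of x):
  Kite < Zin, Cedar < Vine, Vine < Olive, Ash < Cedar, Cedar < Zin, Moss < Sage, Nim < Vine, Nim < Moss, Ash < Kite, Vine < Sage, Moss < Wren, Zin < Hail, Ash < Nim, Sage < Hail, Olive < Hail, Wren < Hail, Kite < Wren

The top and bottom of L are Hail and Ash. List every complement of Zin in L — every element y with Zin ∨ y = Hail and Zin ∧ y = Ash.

Moss, Nim

Need y with Zin ∨ y = Hail and Zin ∧ y = Ash.
Checking each element gives: Moss, Nim.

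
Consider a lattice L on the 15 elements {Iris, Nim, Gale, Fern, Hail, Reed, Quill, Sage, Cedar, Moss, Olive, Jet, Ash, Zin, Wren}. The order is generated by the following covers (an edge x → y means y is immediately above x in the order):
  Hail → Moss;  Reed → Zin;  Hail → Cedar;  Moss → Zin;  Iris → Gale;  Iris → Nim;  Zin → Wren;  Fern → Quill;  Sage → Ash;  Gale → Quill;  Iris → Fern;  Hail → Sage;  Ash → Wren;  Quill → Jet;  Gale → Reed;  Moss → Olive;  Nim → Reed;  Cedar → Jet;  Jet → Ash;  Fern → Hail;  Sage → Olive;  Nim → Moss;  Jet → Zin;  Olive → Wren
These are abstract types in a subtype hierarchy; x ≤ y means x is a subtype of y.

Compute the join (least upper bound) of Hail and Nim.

Common upper bounds of {Hail, Nim}: Moss, Olive, Wren, Zin.
The least among these is Moss.

Moss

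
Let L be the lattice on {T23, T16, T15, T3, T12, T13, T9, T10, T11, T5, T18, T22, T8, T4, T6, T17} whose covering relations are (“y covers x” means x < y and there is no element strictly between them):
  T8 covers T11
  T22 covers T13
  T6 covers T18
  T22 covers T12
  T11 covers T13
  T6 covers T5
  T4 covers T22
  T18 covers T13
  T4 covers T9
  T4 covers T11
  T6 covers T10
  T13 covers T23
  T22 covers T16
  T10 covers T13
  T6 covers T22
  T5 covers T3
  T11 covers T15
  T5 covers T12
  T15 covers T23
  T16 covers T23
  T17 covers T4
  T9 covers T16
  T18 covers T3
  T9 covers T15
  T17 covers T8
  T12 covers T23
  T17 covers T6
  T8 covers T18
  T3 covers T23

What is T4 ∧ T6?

T22

Common lower bounds of {T4, T6}: T12, T13, T16, T22, T23.
The greatest among these is T22.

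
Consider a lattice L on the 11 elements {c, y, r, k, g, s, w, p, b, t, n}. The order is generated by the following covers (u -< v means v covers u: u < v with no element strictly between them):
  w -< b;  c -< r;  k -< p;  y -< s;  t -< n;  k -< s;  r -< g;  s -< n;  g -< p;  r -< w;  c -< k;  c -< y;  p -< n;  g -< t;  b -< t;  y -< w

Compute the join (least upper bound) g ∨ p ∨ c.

p

Common upper bounds of {g, p, c}: n, p.
The least among these is p.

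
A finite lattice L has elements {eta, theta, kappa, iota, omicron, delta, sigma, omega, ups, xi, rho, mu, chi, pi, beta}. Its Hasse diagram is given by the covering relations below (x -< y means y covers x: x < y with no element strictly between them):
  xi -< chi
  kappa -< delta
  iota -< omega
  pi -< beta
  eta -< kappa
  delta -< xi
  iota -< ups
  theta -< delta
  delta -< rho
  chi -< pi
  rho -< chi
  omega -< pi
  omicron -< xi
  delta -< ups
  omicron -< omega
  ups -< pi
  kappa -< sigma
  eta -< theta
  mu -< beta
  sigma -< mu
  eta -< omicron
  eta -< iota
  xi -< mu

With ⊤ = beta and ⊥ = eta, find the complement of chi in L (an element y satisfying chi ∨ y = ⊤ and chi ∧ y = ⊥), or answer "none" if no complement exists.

For every candidate y, either chi ∨ y ≠ beta or chi ∧ y ≠ eta; no complement exists.

none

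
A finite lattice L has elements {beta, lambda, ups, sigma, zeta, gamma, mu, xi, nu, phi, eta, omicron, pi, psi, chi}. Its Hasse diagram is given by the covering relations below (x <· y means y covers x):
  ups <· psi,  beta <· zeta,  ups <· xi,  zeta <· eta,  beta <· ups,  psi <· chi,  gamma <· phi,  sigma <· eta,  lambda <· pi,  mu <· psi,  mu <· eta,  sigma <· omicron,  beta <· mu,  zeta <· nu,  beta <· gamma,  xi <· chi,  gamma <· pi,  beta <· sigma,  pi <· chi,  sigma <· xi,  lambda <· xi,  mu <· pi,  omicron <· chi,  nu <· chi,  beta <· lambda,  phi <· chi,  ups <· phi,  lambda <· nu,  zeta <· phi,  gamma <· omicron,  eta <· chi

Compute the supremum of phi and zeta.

Common upper bounds of {phi, zeta}: chi, phi.
The least among these is phi.

phi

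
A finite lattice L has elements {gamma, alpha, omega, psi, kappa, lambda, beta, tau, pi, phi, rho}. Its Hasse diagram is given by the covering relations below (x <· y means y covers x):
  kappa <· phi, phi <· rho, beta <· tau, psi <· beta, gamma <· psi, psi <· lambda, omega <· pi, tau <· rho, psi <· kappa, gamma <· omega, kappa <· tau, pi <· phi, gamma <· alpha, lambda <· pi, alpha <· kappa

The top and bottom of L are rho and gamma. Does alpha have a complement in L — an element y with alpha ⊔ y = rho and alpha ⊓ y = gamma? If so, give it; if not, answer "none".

none

For every candidate y, either alpha ∨ y ≠ rho or alpha ∧ y ≠ gamma; no complement exists.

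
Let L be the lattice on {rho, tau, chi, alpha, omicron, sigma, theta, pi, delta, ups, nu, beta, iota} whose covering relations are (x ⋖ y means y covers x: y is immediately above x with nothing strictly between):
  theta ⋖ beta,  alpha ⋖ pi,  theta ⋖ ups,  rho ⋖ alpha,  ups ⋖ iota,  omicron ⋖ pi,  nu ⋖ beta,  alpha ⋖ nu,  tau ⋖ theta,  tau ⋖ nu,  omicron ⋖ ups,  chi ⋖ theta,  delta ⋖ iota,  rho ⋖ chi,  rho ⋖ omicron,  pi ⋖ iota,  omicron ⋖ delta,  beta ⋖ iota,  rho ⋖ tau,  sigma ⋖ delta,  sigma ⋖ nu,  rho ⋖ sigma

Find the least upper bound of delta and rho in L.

Common upper bounds of {delta, rho}: delta, iota.
The least among these is delta.

delta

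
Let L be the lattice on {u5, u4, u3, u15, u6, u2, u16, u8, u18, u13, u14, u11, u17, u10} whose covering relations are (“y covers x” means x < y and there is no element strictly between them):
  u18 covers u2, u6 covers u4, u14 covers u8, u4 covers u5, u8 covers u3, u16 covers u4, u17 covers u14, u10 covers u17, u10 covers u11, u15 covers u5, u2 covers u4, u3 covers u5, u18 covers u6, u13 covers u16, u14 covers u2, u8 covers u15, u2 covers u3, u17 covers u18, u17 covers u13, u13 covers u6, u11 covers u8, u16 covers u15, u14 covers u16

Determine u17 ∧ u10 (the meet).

u17

Common lower bounds of {u17, u10}: u13, u14, u15, u16, u17, u18, u2, u3, u4, u5, u6, u8.
The greatest among these is u17.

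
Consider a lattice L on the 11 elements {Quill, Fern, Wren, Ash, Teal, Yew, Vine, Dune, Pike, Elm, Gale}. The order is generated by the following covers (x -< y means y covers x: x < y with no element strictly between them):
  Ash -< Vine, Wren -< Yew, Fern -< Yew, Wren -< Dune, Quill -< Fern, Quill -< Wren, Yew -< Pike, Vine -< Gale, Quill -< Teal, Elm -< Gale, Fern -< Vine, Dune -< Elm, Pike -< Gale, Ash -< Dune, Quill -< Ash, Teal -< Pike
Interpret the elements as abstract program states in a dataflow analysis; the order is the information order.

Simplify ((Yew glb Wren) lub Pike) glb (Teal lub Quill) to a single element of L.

Teal

Yew ∧ Wren = Wren
Wren ∨ Pike = Pike
Teal ∨ Quill = Teal
Pike ∧ Teal = Teal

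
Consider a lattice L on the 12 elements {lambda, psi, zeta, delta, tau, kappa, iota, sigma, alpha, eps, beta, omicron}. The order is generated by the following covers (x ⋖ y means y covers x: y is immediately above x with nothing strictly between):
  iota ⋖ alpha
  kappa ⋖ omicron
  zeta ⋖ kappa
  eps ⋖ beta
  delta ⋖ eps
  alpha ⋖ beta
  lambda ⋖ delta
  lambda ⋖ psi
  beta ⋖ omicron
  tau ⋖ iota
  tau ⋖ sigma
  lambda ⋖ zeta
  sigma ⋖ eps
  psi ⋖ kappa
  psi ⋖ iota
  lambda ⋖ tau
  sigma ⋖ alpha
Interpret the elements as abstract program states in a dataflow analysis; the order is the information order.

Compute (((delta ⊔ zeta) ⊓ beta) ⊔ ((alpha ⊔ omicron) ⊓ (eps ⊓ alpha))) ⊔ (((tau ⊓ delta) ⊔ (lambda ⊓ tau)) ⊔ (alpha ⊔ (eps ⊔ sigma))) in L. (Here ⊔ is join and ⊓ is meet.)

beta

delta ∨ zeta = omicron
omicron ∧ beta = beta
alpha ∨ omicron = omicron
eps ∧ alpha = sigma
omicron ∧ sigma = sigma
beta ∨ sigma = beta
tau ∧ delta = lambda
lambda ∧ tau = lambda
lambda ∨ lambda = lambda
eps ∨ sigma = eps
alpha ∨ eps = beta
lambda ∨ beta = beta
beta ∨ beta = beta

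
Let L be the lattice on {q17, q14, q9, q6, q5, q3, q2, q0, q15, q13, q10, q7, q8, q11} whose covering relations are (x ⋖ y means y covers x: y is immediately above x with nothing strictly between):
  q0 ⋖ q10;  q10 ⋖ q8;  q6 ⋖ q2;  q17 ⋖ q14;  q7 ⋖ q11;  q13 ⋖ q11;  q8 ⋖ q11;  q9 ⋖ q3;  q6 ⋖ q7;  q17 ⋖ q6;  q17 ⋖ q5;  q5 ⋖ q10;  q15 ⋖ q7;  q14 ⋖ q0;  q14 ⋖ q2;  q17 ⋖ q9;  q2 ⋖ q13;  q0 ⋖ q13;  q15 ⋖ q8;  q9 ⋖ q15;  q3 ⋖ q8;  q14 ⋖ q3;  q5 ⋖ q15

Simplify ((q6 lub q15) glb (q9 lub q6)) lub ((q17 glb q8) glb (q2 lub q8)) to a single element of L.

q6 ∨ q15 = q7
q9 ∨ q6 = q7
q7 ∧ q7 = q7
q17 ∧ q8 = q17
q2 ∨ q8 = q11
q17 ∧ q11 = q17
q7 ∨ q17 = q7

q7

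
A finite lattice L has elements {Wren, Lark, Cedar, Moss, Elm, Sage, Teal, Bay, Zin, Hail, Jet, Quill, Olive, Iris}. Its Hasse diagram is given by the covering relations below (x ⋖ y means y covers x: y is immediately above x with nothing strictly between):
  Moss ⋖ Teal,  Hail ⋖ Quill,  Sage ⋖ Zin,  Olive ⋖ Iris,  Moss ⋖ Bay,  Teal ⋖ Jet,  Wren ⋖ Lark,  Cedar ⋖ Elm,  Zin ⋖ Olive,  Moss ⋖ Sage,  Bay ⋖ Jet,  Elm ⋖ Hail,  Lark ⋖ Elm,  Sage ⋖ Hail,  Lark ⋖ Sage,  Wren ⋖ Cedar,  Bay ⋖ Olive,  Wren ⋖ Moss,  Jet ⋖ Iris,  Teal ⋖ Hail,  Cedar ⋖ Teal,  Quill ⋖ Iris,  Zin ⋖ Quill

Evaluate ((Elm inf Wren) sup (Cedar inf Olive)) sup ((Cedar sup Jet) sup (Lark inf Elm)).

Iris

Elm ∧ Wren = Wren
Cedar ∧ Olive = Wren
Wren ∨ Wren = Wren
Cedar ∨ Jet = Jet
Lark ∧ Elm = Lark
Jet ∨ Lark = Iris
Wren ∨ Iris = Iris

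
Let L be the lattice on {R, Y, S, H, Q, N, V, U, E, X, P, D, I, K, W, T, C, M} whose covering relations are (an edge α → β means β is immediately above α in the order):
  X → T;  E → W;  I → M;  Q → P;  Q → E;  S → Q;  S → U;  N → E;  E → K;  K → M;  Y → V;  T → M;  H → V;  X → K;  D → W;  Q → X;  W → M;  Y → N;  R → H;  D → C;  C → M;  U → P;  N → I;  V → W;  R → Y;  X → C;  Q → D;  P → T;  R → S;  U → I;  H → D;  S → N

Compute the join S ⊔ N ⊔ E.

Common upper bounds of {S, N, E}: E, K, M, W.
The least among these is E.

E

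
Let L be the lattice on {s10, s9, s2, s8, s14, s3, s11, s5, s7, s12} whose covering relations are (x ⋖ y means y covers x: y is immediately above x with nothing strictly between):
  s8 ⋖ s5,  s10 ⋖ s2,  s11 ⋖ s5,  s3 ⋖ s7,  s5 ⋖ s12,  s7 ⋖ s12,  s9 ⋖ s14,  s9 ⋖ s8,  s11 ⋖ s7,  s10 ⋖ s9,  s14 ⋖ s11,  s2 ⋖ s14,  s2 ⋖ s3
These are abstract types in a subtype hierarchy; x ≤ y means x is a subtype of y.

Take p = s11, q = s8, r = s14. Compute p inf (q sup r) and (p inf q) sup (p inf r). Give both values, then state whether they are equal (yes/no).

q sup r = s5, so p inf (q sup r) = s11 inf s5 = s11.
p inf q = s9 and p inf r = s14, so (p inf q) sup (p inf r) = s9 sup s14 = s14.
Equal: no.

s11; s14; no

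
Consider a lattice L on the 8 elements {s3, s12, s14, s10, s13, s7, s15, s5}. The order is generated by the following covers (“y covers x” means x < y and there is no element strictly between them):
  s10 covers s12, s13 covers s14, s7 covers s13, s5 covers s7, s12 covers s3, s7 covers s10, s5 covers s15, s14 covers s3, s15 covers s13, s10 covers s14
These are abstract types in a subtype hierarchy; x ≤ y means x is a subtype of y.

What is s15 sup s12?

s5

Common upper bounds of {s15, s12}: s5.
The least among these is s5.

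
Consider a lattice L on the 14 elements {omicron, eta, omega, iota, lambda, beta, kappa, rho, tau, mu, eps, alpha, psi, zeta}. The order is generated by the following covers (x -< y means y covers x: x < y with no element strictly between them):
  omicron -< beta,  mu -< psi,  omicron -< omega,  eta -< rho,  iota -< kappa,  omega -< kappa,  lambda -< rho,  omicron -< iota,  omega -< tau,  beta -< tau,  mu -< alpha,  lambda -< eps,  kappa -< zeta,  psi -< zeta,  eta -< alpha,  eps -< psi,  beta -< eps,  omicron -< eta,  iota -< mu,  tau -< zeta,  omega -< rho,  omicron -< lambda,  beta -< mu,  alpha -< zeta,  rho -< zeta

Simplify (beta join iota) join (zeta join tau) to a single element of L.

beta ∨ iota = mu
zeta ∨ tau = zeta
mu ∨ zeta = zeta

zeta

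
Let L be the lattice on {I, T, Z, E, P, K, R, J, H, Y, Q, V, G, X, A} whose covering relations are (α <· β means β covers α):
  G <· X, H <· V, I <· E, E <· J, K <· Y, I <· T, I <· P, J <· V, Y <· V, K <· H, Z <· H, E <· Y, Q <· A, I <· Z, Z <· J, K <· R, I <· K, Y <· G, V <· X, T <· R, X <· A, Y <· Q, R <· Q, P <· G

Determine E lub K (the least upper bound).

Common upper bounds of {E, K}: A, G, Q, V, X, Y.
The least among these is Y.

Y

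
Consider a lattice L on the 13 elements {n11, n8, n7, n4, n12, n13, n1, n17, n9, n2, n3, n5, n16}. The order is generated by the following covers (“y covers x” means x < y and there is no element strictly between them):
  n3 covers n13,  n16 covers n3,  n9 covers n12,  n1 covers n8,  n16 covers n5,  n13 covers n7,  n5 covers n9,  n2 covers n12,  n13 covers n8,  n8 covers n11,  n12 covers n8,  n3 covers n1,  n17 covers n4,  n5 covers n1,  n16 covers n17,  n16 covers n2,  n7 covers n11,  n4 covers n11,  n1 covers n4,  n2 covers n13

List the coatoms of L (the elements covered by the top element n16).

The coatoms are exactly the elements covered by n16: n17, n2, n3, n5.

n17, n2, n3, n5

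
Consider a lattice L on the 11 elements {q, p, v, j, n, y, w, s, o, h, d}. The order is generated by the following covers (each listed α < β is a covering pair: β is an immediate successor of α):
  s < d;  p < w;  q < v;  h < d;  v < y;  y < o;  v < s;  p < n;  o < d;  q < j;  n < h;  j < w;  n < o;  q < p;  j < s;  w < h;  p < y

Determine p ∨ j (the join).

w

Common upper bounds of {p, j}: d, h, w.
The least among these is w.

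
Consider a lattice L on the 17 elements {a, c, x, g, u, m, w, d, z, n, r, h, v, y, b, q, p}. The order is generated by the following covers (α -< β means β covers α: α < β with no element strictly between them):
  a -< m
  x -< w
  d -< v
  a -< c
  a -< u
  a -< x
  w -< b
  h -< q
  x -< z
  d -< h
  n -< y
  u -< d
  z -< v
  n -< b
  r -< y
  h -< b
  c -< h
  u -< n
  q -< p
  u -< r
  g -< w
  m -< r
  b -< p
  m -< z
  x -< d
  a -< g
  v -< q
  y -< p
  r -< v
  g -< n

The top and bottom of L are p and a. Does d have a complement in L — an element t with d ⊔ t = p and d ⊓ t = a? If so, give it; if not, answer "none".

For every candidate t, either d ∨ t ≠ p or d ∧ t ≠ a; no complement exists.

none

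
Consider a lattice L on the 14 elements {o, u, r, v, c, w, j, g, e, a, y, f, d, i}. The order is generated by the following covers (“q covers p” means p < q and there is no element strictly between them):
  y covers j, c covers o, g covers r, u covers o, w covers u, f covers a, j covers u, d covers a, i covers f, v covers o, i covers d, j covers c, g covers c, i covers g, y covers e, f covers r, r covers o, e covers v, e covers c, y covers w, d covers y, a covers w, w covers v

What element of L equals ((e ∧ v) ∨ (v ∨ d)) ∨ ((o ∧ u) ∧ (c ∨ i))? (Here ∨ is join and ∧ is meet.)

d

e ∧ v = v
v ∨ d = d
v ∨ d = d
o ∧ u = o
c ∨ i = i
o ∧ i = o
d ∨ o = d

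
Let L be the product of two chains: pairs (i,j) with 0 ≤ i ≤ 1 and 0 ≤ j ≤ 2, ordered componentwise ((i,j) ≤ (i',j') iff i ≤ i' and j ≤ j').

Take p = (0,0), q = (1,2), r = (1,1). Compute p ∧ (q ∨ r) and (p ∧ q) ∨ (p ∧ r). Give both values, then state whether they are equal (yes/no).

q ∨ r = (1,2), so p ∧ (q ∨ r) = (0,0) ∧ (1,2) = (0,0).
p ∧ q = (0,0) and p ∧ r = (0,0), so (p ∧ q) ∨ (p ∧ r) = (0,0) ∨ (0,0) = (0,0).
Equal: yes.

(0,0); (0,0); yes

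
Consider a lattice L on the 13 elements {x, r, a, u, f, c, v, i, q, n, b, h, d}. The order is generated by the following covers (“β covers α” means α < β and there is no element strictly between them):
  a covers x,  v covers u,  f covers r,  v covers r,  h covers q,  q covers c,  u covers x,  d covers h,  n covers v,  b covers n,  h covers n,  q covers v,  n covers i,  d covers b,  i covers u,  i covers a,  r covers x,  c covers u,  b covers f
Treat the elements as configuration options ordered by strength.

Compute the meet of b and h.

n

Common lower bounds of {b, h}: a, i, n, r, u, v, x.
The greatest among these is n.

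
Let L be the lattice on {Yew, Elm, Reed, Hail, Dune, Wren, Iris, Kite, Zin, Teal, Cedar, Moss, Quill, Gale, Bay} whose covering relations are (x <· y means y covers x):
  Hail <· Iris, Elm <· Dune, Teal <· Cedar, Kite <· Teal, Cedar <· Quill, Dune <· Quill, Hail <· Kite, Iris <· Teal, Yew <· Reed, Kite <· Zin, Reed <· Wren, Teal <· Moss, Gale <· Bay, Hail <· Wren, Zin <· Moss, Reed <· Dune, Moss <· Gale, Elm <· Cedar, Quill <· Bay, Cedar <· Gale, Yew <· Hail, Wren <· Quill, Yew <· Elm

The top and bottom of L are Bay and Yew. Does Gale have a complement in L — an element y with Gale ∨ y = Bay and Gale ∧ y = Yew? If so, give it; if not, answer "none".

Reed

Need y with Gale ∨ y = Bay and Gale ∧ y = Yew.
Checking each element gives: Reed.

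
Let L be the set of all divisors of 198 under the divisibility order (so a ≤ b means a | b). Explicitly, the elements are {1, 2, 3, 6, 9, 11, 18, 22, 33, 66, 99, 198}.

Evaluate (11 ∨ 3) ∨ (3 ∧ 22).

11 ∨ 3 = 33
3 ∧ 22 = 1
33 ∨ 1 = 33

33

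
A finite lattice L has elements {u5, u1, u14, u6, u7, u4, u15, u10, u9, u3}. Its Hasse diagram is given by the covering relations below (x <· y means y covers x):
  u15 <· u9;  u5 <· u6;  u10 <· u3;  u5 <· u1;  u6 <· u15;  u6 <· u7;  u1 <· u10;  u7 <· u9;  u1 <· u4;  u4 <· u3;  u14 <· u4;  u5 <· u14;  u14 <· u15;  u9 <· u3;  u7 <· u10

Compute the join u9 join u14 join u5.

Common upper bounds of {u9, u14, u5}: u3, u9.
The least among these is u9.

u9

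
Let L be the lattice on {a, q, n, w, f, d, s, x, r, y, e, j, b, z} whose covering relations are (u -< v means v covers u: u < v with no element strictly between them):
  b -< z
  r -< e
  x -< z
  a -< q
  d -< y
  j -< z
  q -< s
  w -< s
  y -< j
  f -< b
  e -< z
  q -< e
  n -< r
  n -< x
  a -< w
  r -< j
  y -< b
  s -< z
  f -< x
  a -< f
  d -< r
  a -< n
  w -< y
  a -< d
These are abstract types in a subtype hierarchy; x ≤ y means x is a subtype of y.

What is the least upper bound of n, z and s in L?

z

Common upper bounds of {n, z, s}: z.
The least among these is z.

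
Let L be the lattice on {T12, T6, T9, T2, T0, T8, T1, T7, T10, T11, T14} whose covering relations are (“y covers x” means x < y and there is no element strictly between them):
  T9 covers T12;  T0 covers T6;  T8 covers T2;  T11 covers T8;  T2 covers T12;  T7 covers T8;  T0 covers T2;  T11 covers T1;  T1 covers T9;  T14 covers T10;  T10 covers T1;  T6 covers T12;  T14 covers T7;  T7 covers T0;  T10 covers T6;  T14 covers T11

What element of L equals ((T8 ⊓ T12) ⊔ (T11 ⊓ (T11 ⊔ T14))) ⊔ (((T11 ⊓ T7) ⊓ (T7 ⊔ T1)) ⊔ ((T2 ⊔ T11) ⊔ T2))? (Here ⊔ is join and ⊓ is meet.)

T8 ∧ T12 = T12
T11 ∨ T14 = T14
T11 ∧ T14 = T11
T12 ∨ T11 = T11
T11 ∧ T7 = T8
T7 ∨ T1 = T14
T8 ∧ T14 = T8
T2 ∨ T11 = T11
T11 ∨ T2 = T11
T8 ∨ T11 = T11
T11 ∨ T11 = T11

T11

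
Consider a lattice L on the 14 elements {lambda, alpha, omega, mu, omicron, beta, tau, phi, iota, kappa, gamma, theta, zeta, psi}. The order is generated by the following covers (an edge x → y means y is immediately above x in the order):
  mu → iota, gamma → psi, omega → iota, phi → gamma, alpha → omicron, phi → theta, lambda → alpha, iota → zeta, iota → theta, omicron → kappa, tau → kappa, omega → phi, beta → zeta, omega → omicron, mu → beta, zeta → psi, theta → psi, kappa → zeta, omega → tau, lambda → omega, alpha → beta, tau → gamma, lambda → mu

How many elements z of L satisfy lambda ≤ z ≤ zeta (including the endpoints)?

The interval [lambda, zeta] = {alpha, beta, iota, kappa, lambda, mu, omega, omicron, tau, zeta}, which has 10 elements.

10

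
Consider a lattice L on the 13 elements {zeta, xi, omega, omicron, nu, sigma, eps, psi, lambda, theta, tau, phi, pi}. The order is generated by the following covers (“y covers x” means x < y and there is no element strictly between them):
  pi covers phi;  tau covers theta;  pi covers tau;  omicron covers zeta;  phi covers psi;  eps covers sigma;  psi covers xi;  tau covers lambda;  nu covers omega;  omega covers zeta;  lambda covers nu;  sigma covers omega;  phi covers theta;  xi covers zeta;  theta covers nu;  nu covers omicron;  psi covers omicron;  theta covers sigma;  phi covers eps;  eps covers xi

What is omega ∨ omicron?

Common upper bounds of {omega, omicron}: lambda, nu, phi, pi, tau, theta.
The least among these is nu.

nu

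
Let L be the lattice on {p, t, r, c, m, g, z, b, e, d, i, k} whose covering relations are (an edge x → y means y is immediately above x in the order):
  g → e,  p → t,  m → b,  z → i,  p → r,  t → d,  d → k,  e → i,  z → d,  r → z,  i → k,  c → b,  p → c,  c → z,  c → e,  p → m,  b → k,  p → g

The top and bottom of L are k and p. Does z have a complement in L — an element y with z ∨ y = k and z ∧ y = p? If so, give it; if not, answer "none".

Need y with z ∨ y = k and z ∧ y = p.
Checking each element gives: m.

m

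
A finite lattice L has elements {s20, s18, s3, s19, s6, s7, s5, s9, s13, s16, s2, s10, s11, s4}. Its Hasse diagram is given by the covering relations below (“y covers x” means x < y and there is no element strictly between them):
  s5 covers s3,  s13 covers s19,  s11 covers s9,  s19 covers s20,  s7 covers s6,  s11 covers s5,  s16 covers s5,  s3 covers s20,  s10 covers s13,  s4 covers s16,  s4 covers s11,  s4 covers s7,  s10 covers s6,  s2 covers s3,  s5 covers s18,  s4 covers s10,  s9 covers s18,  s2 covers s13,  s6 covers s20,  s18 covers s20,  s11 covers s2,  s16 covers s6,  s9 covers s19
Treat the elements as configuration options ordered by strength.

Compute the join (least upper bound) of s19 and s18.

s9

Common upper bounds of {s19, s18}: s11, s4, s9.
The least among these is s9.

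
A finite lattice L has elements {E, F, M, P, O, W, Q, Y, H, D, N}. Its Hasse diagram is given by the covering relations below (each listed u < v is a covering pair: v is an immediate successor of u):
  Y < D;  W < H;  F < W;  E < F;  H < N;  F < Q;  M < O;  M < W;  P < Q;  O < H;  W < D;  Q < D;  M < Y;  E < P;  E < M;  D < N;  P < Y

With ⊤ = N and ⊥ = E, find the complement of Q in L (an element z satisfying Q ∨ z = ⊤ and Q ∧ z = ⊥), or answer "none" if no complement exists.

O

Need z with Q ∨ z = N and Q ∧ z = E.
Checking each element gives: O.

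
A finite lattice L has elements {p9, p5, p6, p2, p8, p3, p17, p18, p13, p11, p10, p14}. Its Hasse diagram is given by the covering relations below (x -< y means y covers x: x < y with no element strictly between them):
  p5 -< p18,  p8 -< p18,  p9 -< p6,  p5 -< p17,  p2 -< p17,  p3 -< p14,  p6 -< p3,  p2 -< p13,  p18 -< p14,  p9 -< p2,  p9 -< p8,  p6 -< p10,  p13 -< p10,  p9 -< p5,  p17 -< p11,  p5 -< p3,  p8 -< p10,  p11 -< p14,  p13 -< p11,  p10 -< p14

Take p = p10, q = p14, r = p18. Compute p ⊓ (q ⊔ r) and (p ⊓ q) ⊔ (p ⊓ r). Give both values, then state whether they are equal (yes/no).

q ⊔ r = p14, so p ⊓ (q ⊔ r) = p10 ⊓ p14 = p10.
p ⊓ q = p10 and p ⊓ r = p8, so (p ⊓ q) ⊔ (p ⊓ r) = p10 ⊔ p8 = p10.
Equal: yes.

p10; p10; yes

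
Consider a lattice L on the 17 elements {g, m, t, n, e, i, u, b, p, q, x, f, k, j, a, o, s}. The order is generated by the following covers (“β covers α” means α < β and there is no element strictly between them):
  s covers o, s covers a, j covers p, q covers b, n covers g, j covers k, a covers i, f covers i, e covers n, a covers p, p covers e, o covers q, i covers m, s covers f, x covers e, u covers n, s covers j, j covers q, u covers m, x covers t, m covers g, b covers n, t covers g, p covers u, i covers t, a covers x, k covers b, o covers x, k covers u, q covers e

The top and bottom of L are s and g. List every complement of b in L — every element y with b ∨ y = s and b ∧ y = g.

f, i

Need y with b ∨ y = s and b ∧ y = g.
Checking each element gives: f, i.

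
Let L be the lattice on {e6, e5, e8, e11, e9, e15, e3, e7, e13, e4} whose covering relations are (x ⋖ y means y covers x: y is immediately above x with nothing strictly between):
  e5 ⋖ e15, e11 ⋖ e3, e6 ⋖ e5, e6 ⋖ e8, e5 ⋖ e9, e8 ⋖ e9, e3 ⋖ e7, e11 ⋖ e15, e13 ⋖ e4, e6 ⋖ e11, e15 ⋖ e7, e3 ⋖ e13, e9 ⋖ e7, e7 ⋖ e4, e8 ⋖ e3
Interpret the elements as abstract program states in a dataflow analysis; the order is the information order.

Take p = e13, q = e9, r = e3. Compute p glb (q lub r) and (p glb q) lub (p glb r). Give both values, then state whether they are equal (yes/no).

q lub r = e7, so p glb (q lub r) = e13 glb e7 = e3.
p glb q = e8 and p glb r = e3, so (p glb q) lub (p glb r) = e8 lub e3 = e3.
Equal: yes.

e3; e3; yes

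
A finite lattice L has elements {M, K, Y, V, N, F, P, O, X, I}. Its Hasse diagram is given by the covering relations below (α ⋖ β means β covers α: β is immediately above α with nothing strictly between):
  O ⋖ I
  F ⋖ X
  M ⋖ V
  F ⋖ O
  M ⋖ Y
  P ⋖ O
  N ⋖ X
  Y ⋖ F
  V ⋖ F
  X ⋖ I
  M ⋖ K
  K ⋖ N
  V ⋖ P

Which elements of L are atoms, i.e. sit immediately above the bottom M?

K, V, Y

The atoms are exactly the elements that cover M: K, V, Y.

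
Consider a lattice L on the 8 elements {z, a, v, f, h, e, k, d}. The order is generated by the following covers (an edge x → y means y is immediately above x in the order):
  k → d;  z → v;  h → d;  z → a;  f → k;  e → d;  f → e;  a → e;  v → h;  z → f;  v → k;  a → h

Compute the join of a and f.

Common upper bounds of {a, f}: d, e.
The least among these is e.

e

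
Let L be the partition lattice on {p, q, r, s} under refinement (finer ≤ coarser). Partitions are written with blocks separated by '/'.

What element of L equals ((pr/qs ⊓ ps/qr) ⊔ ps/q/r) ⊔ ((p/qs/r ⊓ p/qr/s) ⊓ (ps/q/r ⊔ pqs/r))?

pr/qs ∧ ps/qr = p/q/r/s
p/q/r/s ∨ ps/q/r = ps/q/r
p/qs/r ∧ p/qr/s = p/q/r/s
ps/q/r ∨ pqs/r = pqs/r
p/q/r/s ∧ pqs/r = p/q/r/s
ps/q/r ∨ p/q/r/s = ps/q/r

ps/q/r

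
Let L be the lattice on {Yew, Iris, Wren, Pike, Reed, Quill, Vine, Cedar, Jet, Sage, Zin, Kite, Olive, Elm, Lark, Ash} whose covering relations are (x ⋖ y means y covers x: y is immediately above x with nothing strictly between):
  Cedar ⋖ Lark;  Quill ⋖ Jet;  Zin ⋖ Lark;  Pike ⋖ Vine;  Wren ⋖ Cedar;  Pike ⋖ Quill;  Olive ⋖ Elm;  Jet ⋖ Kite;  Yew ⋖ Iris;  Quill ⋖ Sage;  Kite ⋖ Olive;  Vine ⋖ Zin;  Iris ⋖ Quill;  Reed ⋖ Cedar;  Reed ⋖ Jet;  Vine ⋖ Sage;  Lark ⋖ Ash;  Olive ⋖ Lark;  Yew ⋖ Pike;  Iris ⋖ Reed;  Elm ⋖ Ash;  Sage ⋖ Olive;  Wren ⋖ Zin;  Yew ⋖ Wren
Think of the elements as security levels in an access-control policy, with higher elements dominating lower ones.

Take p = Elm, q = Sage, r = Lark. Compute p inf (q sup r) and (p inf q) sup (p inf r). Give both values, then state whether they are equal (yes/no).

q sup r = Lark, so p inf (q sup r) = Elm inf Lark = Olive.
p inf q = Sage and p inf r = Olive, so (p inf q) sup (p inf r) = Sage sup Olive = Olive.
Equal: yes.

Olive; Olive; yes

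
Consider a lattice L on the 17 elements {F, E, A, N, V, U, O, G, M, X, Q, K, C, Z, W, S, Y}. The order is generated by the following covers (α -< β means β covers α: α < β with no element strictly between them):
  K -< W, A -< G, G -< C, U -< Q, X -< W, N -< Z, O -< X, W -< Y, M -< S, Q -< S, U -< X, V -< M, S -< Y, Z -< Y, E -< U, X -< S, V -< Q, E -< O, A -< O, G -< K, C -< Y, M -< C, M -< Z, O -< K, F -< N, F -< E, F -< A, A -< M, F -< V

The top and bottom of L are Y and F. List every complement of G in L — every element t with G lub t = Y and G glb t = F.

N, Q

Need t with G ∨ t = Y and G ∧ t = F.
Checking each element gives: N, Q.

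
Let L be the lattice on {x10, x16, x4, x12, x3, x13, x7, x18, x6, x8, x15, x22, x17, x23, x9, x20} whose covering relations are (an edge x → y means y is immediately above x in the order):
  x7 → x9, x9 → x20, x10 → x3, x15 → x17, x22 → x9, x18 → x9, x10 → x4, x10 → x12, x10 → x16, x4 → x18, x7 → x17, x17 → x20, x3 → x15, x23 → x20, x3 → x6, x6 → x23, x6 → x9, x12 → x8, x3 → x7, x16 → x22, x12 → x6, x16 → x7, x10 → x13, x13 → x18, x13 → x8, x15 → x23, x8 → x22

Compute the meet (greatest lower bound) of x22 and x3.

Common lower bounds of {x22, x3}: x10.
The greatest among these is x10.

x10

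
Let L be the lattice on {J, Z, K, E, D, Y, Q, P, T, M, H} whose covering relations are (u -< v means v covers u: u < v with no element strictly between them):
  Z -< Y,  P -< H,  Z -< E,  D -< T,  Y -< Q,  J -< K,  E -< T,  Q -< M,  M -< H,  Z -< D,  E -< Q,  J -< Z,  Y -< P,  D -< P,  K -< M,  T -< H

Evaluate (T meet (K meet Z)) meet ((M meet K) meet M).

J

K ∧ Z = J
T ∧ J = J
M ∧ K = K
K ∧ M = K
J ∧ K = J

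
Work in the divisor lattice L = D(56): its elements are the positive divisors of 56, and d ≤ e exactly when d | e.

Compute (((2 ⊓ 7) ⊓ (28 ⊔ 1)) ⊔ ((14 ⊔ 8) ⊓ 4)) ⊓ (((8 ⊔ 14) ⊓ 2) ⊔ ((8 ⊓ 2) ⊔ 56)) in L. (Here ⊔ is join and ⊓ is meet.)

4

2 ∧ 7 = 1
28 ∨ 1 = 28
1 ∧ 28 = 1
14 ∨ 8 = 56
56 ∧ 4 = 4
1 ∨ 4 = 4
8 ∨ 14 = 56
56 ∧ 2 = 2
8 ∧ 2 = 2
2 ∨ 56 = 56
2 ∨ 56 = 56
4 ∧ 56 = 4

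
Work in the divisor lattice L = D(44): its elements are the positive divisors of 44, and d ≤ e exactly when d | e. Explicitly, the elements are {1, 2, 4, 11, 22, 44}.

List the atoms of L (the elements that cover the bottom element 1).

The atoms are exactly the elements that cover 1: 11, 2.

11, 2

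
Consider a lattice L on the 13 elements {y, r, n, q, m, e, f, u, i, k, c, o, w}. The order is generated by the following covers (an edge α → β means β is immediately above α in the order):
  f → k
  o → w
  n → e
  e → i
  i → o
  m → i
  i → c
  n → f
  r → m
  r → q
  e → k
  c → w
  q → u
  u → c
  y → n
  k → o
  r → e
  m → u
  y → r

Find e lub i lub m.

i

Common upper bounds of {e, i, m}: c, i, o, w.
The least among these is i.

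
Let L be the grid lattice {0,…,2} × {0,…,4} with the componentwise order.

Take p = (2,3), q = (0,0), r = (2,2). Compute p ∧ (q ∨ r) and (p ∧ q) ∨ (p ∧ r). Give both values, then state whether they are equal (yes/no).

(2,2); (2,2); yes

q ∨ r = (2,2), so p ∧ (q ∨ r) = (2,3) ∧ (2,2) = (2,2).
p ∧ q = (0,0) and p ∧ r = (2,2), so (p ∧ q) ∨ (p ∧ r) = (0,0) ∨ (2,2) = (2,2).
Equal: yes.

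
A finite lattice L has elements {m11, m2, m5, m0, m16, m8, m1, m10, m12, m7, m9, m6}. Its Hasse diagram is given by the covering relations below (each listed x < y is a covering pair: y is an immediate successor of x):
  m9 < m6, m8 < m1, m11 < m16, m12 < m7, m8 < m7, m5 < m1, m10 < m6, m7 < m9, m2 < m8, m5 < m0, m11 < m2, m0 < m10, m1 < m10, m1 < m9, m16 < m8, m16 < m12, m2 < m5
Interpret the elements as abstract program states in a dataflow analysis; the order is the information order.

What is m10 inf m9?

Common lower bounds of {m10, m9}: m1, m11, m16, m2, m5, m8.
The greatest among these is m1.

m1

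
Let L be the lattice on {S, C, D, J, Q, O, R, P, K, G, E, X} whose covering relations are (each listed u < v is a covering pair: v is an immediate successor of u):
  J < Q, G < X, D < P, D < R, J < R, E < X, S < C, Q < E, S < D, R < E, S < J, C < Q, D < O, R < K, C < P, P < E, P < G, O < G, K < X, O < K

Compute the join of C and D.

P

Common upper bounds of {C, D}: E, G, P, X.
The least among these is P.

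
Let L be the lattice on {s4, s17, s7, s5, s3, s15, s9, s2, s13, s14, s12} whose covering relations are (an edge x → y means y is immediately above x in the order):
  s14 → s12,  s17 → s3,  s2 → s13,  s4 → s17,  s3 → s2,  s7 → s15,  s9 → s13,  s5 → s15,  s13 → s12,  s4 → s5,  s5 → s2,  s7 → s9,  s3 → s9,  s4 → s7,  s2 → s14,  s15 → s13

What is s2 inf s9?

Common lower bounds of {s2, s9}: s17, s3, s4.
The greatest among these is s3.

s3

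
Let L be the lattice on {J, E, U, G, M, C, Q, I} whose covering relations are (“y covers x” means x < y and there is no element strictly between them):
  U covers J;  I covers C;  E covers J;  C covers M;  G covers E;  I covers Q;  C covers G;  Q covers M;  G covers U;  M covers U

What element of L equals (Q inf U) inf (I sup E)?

Q ∧ U = U
I ∨ E = I
U ∧ I = U

U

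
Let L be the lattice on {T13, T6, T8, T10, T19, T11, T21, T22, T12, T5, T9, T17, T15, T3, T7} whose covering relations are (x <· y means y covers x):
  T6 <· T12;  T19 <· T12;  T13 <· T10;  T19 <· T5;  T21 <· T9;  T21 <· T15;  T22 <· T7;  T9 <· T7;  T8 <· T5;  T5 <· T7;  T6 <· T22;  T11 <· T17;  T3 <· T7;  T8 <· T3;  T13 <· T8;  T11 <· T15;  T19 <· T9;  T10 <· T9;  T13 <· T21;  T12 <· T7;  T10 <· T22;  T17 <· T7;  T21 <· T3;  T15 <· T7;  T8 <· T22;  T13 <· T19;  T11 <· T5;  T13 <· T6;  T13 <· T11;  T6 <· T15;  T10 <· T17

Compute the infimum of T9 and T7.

T9

Common lower bounds of {T9, T7}: T10, T13, T19, T21, T9.
The greatest among these is T9.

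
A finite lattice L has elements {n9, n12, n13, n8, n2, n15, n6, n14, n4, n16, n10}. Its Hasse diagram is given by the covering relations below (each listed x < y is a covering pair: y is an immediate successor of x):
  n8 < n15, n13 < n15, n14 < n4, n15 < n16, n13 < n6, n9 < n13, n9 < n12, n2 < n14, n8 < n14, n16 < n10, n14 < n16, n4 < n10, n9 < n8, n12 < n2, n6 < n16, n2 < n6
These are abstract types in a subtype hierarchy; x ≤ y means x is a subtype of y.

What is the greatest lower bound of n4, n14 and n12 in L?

n12

Common lower bounds of {n4, n14, n12}: n12, n9.
The greatest among these is n12.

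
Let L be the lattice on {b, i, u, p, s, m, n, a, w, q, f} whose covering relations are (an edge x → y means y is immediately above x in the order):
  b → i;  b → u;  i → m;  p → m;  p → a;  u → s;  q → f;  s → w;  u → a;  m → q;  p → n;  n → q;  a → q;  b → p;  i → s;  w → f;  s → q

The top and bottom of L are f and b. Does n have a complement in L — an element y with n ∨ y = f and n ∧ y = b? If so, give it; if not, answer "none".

w

Need y with n ∨ y = f and n ∧ y = b.
Checking each element gives: w.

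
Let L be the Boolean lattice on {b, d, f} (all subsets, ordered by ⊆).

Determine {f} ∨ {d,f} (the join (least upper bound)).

{d,f}

Under ⊆, join is union: {f} ∪ {d,f} = {d,f}.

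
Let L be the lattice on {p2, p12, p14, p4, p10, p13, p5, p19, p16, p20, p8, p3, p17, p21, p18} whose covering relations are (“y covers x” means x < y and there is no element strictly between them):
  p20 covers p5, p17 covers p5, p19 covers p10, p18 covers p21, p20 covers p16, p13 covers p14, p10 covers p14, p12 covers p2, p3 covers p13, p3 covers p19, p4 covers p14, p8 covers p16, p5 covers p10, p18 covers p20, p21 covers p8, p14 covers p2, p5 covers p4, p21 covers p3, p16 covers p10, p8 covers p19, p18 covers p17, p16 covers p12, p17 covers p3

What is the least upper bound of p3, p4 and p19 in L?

Common upper bounds of {p3, p4, p19}: p17, p18.
The least among these is p17.

p17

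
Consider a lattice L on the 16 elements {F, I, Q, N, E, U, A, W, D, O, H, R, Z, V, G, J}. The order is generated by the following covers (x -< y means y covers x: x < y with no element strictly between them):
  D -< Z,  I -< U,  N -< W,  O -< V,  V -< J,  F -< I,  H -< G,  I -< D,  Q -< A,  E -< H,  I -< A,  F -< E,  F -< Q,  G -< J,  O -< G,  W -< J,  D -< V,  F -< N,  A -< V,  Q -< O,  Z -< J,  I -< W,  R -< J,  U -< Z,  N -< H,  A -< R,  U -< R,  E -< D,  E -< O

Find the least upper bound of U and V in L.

Common upper bounds of {U, V}: J.
The least among these is J.

J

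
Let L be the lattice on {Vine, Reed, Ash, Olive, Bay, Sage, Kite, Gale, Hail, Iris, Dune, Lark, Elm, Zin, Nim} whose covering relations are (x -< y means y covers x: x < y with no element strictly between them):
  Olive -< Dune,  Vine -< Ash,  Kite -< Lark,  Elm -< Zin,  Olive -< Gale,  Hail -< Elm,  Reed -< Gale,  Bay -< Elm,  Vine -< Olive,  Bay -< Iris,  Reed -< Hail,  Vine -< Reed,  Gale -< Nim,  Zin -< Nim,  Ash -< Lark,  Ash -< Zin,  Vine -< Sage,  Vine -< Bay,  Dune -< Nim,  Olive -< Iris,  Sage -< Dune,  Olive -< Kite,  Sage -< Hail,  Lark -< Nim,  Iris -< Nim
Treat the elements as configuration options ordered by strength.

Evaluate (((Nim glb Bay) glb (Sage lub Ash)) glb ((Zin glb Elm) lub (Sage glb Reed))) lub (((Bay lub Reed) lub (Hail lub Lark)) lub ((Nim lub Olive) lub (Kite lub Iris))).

Nim

Nim ∧ Bay = Bay
Sage ∨ Ash = Zin
Bay ∧ Zin = Bay
Zin ∧ Elm = Elm
Sage ∧ Reed = Vine
Elm ∨ Vine = Elm
Bay ∧ Elm = Bay
Bay ∨ Reed = Elm
Hail ∨ Lark = Nim
Elm ∨ Nim = Nim
Nim ∨ Olive = Nim
Kite ∨ Iris = Nim
Nim ∨ Nim = Nim
Nim ∨ Nim = Nim
Bay ∨ Nim = Nim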